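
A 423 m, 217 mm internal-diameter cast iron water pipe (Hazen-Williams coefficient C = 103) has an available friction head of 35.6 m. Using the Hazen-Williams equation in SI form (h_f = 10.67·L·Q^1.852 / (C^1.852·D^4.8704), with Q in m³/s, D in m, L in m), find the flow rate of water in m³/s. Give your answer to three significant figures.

Rearranging: Q = [h_f·C^1.852·D^4.8704 / (10.67·L)]^(1/1.852)
Q = [35.6·103^1.852·0.217^4.8704 / (10.67·423)]^0.540 = 0.1356 m³/s

Q ≈ 0.136 m³/s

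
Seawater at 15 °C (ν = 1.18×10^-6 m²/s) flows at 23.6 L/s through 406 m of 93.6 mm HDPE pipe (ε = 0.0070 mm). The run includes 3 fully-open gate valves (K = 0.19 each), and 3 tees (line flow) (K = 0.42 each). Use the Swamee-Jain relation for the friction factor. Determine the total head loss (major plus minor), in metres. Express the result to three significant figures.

V = 4Q/(πD²) = 3.430 m/s; V²/2g = 0.5996 m
Re = 2.72×10^5, ε/D = 7.48×10^-5 → f = 0.01542 (Swamee-Jain)
Major: h_f = f(L/D)·V²/2g = 0.01542·4338·0.5996 = 40.09 m
Minor: ΣK = 1.83; h_m = ΣK·V²/2g = 1.097 m
Total H_L = 40.09 + 1.097 = 41.19 m

H_L ≈ 41.2 m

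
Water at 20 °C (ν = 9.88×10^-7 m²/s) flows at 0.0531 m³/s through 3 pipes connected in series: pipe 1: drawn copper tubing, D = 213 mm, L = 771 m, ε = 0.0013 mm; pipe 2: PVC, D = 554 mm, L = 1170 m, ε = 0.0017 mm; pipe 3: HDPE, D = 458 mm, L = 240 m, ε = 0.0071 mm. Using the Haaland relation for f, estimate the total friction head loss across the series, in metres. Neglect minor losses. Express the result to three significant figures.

H ≈ 5.96 m

Pipe 1: V = 1.490 m/s, Re = 3.21×10^5, ε/D = 6.10×10^-6, f = 0.01421, h_1 = f(L/D)V²/2g = 5.822 m
Pipe 2: V = 0.2203 m/s, Re = 1.24×10^5, ε/D = 3.07×10^-6, f = 0.01708, h_2 = f(L/D)V²/2g = 0.08919 m
Pipe 3: V = 0.3223 m/s, Re = 1.49×10^5, ε/D = 1.55×10^-5, f = 0.01650, h_3 = f(L/D)V²/2g = 0.04577 m
Series → Q common, losses add: H = Σh = 5.957 m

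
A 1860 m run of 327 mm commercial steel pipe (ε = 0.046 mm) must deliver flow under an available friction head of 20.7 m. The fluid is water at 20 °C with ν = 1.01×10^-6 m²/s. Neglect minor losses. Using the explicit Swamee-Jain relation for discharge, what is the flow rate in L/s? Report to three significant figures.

Q ≈ 187 L/s

Swamee-Jain (Type II): Q = -0.965·√(gD⁵h_f/L)·ln[ε/(3.7D) + √(3.17ν²L/(gD³h_f))]
√(gD⁵h_f/L) = √(9.81·0.327⁵·20.7/1860) = 0.02020
ε/(3.7D) = 3.80×10^-5; √(3.17ν²L/(gD³h_f)) = 2.91×10^-5
Q = -0.965·0.02020·ln(6.712×10^-5) = 0.1873 m³/s
Check: V = 2.23 m/s, Re = 7.22×10^5, f = 0.01442, h_f = 20.8 m ≈ 20.7 m ✓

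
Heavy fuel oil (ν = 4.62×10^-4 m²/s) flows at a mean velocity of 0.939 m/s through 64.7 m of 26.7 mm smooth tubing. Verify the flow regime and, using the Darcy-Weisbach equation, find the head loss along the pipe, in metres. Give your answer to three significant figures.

Re = VD/ν = 0.939·0.02670/4.62×10^-4 = 54.3 → laminar (Re < 2300)
f = 64/Re = 1.179
h_f = f(L/D)V²/(2g) = 1.179·(64.7/0.02670)·0.939²/(2·9.81) = 128.4 m

h_f ≈ 128 m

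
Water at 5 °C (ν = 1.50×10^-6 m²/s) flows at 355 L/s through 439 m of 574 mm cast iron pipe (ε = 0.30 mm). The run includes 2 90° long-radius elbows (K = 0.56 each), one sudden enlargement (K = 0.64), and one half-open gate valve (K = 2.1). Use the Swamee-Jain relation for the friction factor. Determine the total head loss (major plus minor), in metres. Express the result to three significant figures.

H_L ≈ 1.68 m

V = 4Q/(πD²) = 1.372 m/s; V²/2g = 0.09592 m
Re = 5.25×10^5, ε/D = 5.23×10^-4 → f = 0.01788 (Swamee-Jain)
Major: h_f = f(L/D)·V²/2g = 0.01788·764.8·0.09592 = 1.311 m
Minor: ΣK = 3.86; h_m = ΣK·V²/2g = 0.3703 m
Total H_L = 1.311 + 0.3703 = 1.682 m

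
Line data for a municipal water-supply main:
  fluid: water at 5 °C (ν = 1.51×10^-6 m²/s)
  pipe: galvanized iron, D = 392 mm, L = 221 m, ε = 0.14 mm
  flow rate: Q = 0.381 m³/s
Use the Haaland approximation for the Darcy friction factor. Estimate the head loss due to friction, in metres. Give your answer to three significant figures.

V = 4Q/(πD²) = 4·0.381/(π·0.392²) = 3.157 m/s
Re = VD/ν = 3.157·0.392/1.51×10^-6 = 8.20×10^5 → turbulent
ε/D = 0.14/392 = 3.57×10^-4
Haaland: f = 0.01621
h_f = f(L/D)V²/(2g) = 0.01621·(221/0.392)·3.157²/(2·9.81) = 4.643 m

h_f ≈ 4.64 m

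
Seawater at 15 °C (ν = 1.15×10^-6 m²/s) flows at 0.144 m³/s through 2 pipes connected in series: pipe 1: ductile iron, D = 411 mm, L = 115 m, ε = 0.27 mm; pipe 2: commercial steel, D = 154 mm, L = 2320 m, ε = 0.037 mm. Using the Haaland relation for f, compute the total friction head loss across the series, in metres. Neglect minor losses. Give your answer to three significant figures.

H ≈ 689 m

Pipe 1: V = 1.085 m/s, Re = 3.88×10^5, ε/D = 6.57×10^-4, f = 0.01869, h_1 = f(L/D)V²/2g = 0.3141 m
Pipe 2: V = 7.731 m/s, Re = 1.04×10^6, ε/D = 2.40×10^-4, f = 0.01500, h_2 = f(L/D)V²/2g = 688.6 m
Series → Q common, losses add: H = Σh = 688.9 m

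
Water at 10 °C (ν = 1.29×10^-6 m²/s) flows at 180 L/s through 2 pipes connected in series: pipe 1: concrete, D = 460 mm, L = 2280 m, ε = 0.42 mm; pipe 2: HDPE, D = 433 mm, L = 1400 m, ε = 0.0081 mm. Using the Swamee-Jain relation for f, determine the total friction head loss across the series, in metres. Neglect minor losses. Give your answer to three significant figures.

Pipe 1: V = 1.083 m/s, Re = 3.86×10^5, ε/D = 9.13×10^-4, f = 0.02015, h_1 = f(L/D)V²/2g = 5.973 m
Pipe 2: V = 1.222 m/s, Re = 4.10×10^5, ε/D = 1.87×10^-5, f = 0.01383, h_2 = f(L/D)V²/2g = 3.405 m
Series → Q common, losses add: H = Σh = 9.378 m

H ≈ 9.38 m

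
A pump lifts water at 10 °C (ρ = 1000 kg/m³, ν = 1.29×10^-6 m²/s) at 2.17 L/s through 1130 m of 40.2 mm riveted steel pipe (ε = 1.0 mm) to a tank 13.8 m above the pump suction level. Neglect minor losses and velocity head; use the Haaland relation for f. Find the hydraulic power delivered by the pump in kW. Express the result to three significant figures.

P_hyd ≈ 5.08 kW

V = 4Q/(πD²) = 1.710 m/s; Re = 5.33×10^4; ε/D = 0.0249; f = 0.05371
h_f = f(L/D)V²/2g = 224.9 m
Total head H = z + h_f = 13.8 + 224.9 = 238.7 m
P_hyd = ρgQH = 1000·9.81·0.00217·238.7 = 5.082 kW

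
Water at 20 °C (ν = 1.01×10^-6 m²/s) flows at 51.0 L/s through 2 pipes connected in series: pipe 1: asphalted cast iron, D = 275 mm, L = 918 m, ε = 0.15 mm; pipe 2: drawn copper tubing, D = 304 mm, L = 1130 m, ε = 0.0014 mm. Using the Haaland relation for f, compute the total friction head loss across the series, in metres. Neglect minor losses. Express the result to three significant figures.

Pipe 1: V = 0.8586 m/s, Re = 2.34×10^5, ε/D = 5.45×10^-4, f = 0.01864, h_1 = f(L/D)V²/2g = 2.339 m
Pipe 2: V = 0.7026 m/s, Re = 2.11×10^5, ε/D = 4.61×10^-6, f = 0.01536, h_2 = f(L/D)V²/2g = 1.437 m
Series → Q common, losses add: H = Σh = 3.775 m

H ≈ 3.78 m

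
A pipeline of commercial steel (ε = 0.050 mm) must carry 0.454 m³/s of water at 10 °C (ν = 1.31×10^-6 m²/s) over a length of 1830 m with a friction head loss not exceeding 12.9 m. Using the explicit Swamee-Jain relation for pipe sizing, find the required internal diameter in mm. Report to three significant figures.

Swamee-Jain (Type III): D = 0.66·[ε^1.25·(LQ²/(gh_f))^4.75 + ν·Q^9.4·(L/(gh_f))^5.2]^0.04
LQ²/(gh_f) = 2.981; L/(gh_f) = 14.46
Term 1 = ε^1.25·(…)^4.75 = 7.53×10^-4; Term 2 = ν·Q^9.4·(…)^5.2 = 8.44×10^-4
D = 0.66·(7.53×10^-4 + 8.44×10^-4)^0.04 = 0.5101 m = 510 mm
Check: V = 2.22 m/s, Re = 8.65×10^5, f = 0.01365, h_f = 12.3 m ≈ 12.9 m ✓

D ≈ 510 mm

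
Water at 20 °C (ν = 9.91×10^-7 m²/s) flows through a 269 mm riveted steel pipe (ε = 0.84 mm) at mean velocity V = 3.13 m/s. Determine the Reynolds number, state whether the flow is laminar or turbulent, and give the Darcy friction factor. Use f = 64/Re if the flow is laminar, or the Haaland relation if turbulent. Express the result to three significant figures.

Re ≈ 8.50×10^5; turbulent; f ≈ 0.0267

Re = VD/ν = 3.130·0.269/9.91×10^-7 = 8.50×10^5
Re > 4000 → turbulent; ε/D = 0.00312
Haaland: f = 0.02666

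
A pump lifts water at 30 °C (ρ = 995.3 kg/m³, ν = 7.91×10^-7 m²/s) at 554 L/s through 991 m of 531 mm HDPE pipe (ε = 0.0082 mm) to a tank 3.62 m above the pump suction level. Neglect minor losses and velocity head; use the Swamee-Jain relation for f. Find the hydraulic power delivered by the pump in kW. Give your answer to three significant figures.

P_hyd ≈ 55.5 kW

V = 4Q/(πD²) = 2.502 m/s; Re = 1.68×10^6; ε/D = 1.54×10^-5; f = 0.01116
h_f = f(L/D)V²/2g = 6.644 m
Total head H = z + h_f = 3.62 + 6.644 = 10.26 m
P_hyd = ρgQH = 995.3·9.81·0.554·10.26 = 55.52 kW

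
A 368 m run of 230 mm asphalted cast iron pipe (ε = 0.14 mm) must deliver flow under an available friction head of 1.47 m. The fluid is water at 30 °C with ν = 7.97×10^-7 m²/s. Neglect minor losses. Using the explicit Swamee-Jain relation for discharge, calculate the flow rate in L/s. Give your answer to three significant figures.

Swamee-Jain (Type II): Q = -0.965·√(gD⁵h_f/L)·ln[ε/(3.7D) + √(3.17ν²L/(gD³h_f))]
√(gD⁵h_f/L) = √(9.81·0.230⁵·1.47/368) = 0.005022
ε/(3.7D) = 1.65×10^-4; √(3.17ν²L/(gD³h_f)) = 6.50×10^-5
Q = -0.965·0.005022·ln(2.295×10^-4) = 0.04061 m³/s
Check: V = 0.977 m/s, Re = 2.82×10^5, f = 0.01900, h_f = 1.48 m ≈ 1.47 m ✓

Q ≈ 40.6 L/s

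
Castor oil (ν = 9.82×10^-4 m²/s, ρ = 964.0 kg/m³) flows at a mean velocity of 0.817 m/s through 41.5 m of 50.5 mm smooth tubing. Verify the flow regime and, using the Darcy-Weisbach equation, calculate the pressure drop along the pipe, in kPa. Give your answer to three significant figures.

Re = VD/ν = 0.817·0.05050/9.82×10^-4 = 42.0 → laminar (Re < 2300)
f = 64/Re = 1.523
h_f = f(L/D)V²/(2g) = 1.523·(41.5/0.05050)·0.817²/(2·9.81) = 42.59 m
Δp = ρg·h_f = 964.0·9.81·42.59 = 402.7 kPa

Δp ≈ 403 kPa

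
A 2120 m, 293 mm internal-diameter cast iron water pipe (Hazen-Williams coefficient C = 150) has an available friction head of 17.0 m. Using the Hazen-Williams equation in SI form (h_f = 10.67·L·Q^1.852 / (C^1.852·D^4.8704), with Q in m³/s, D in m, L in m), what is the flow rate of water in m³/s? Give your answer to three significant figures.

Rearranging: Q = [h_f·C^1.852·D^4.8704 / (10.67·L)]^(1/1.852)
Q = [17.0·150^1.852·0.293^4.8704 / (10.67·2120)]^0.540 = 0.1222 m³/s

Q ≈ 0.122 m³/s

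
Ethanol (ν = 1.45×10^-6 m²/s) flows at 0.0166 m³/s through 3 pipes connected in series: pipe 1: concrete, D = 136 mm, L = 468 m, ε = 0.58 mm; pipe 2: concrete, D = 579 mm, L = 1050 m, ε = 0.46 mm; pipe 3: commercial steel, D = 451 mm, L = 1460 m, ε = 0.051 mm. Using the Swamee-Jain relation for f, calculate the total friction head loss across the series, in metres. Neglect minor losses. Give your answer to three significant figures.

H ≈ 6.96 m

Pipe 1: V = 1.143 m/s, Re = 1.07×10^5, ε/D = 0.00426, f = 0.03017, h_1 = f(L/D)V²/2g = 6.911 m
Pipe 2: V = 0.06305 m/s, Re = 2.52×10^4, ε/D = 7.94×10^-4, f = 0.02645, h_2 = f(L/D)V²/2g = 0.009718 m
Pipe 3: V = 0.1039 m/s, Re = 3.23×10^4, ε/D = 1.13×10^-4, f = 0.02332, h_3 = f(L/D)V²/2g = 0.04155 m
Series → Q common, losses add: H = Σh = 6.962 m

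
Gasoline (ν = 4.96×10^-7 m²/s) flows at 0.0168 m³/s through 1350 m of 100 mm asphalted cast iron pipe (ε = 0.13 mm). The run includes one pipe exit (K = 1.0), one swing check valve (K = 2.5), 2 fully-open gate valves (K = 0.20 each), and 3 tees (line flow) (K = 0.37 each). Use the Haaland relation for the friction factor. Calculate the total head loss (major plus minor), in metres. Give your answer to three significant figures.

H_L ≈ 68.8 m

V = 4Q/(πD²) = 2.139 m/s; V²/2g = 0.2332 m
Re = 4.31×10^5, ε/D = 0.00130 → f = 0.02150 (Haaland)
Major: h_f = f(L/D)·V²/2g = 0.02150·13500·0.2332 = 67.68 m
Minor: ΣK = 5.01; h_m = ΣK·V²/2g = 1.168 m
Total H_L = 67.68 + 1.168 = 68.84 m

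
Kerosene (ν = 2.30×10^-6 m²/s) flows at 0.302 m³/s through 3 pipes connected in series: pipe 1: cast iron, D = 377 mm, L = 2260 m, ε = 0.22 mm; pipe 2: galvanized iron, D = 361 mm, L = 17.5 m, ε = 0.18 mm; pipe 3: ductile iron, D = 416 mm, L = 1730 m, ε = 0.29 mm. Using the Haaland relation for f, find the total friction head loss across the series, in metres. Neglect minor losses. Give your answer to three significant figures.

Pipe 1: V = 2.705 m/s, Re = 4.43×10^5, ε/D = 5.84×10^-4, f = 0.01818, h_1 = f(L/D)V²/2g = 40.65 m
Pipe 2: V = 2.951 m/s, Re = 4.63×10^5, ε/D = 4.99×10^-4, f = 0.01763, h_2 = f(L/D)V²/2g = 0.3792 m
Pipe 3: V = 2.222 m/s, Re = 4.02×10^5, ε/D = 6.97×10^-4, f = 0.01888, h_3 = f(L/D)V²/2g = 19.76 m
Series → Q common, losses add: H = Σh = 60.79 m

H ≈ 60.8 m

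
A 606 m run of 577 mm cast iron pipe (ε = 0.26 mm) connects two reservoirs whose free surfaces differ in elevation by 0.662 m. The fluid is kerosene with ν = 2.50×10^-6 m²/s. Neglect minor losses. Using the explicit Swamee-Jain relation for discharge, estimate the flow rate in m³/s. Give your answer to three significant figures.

Q ≈ 0.213 m³/s

Swamee-Jain (Type II): Q = -0.965·√(gD⁵h_f/L)·ln[ε/(3.7D) + √(3.17ν²L/(gD³h_f))]
√(gD⁵h_f/L) = √(9.81·0.577⁵·0.662/606) = 0.02618
ε/(3.7D) = 1.22×10^-4; √(3.17ν²L/(gD³h_f)) = 9.81×10^-5
Q = -0.965·0.02618·ln(2.199×10^-4) = 0.2128 m³/s
Check: V = 0.814 m/s, Re = 1.88×10^5, f = 0.01878, h_f = 0.666 m ≈ 0.662 m ✓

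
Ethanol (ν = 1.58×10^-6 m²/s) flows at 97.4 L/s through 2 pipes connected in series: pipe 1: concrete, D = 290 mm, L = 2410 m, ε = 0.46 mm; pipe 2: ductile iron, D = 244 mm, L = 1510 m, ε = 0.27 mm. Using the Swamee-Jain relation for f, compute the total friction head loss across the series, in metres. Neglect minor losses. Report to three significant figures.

Pipe 1: V = 1.475 m/s, Re = 2.71×10^5, ε/D = 0.00159, f = 0.02298, h_1 = f(L/D)V²/2g = 21.16 m
Pipe 2: V = 2.083 m/s, Re = 3.22×10^5, ε/D = 0.00111, f = 0.02112, h_2 = f(L/D)V²/2g = 28.90 m
Series → Q common, losses add: H = Σh = 50.06 m

H ≈ 50.1 m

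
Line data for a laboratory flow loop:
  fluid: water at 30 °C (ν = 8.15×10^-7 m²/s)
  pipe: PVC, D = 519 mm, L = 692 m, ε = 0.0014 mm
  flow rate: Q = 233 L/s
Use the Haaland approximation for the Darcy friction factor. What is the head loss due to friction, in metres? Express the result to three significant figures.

V = 4Q/(πD²) = 4·0.233/(π·0.519²) = 1.101 m/s
Re = VD/ν = 1.101·0.519/8.15×10^-7 = 7.01×10^5 → turbulent
ε/D = 0.0014/519 = 2.70×10^-6
Haaland: f = 0.01234
h_f = f(L/D)V²/(2g) = 0.01234·(692/0.519)·1.101²/(2·9.81) = 1.018 m

h_f ≈ 1.02 m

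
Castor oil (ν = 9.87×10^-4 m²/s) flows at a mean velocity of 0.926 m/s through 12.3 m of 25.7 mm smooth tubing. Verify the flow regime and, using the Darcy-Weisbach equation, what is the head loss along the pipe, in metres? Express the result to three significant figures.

h_f ≈ 55.5 m

Re = VD/ν = 0.926·0.02570/9.87×10^-4 = 24.1 → laminar (Re < 2300)
f = 64/Re = 2.654
h_f = f(L/D)V²/(2g) = 2.654·(12.3/0.02570)·0.926²/(2·9.81) = 55.52 m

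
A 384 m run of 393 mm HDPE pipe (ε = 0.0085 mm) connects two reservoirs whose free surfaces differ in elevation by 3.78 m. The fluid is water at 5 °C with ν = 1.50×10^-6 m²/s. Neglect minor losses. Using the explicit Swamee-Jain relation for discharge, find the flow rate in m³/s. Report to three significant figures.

Q ≈ 0.294 m³/s

Swamee-Jain (Type II): Q = -0.965·√(gD⁵h_f/L)·ln[ε/(3.7D) + √(3.17ν²L/(gD³h_f))]
√(gD⁵h_f/L) = √(9.81·0.393⁵·3.78/384) = 0.03009
ε/(3.7D) = 5.85×10^-6; √(3.17ν²L/(gD³h_f)) = 3.49×10^-5
Q = -0.965·0.03009·ln(4.073×10^-5) = 0.2935 m³/s
Check: V = 2.42 m/s, Re = 6.34×10^5, f = 0.01294, h_f = 3.77 m ≈ 3.78 m ✓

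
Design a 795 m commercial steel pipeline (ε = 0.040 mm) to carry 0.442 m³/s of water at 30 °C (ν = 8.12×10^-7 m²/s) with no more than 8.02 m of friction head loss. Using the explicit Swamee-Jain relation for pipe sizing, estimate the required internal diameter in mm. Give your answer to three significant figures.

D ≈ 463 mm

Swamee-Jain (Type III): D = 0.66·[ε^1.25·(LQ²/(gh_f))^4.75 + ν·Q^9.4·(L/(gh_f))^5.2]^0.04
LQ²/(gh_f) = 1.974; L/(gh_f) = 10.10
Term 1 = ε^1.25·(…)^4.75 = 8.05×10^-5; Term 2 = ν·Q^9.4·(…)^5.2 = 6.31×10^-5
D = 0.66·(8.05×10^-5 + 6.31×10^-5)^0.04 = 0.4633 m = 463 mm
Check: V = 2.62 m/s, Re = 1.50×10^6, f = 0.01288, h_f = 7.74 m ≈ 8.02 m ✓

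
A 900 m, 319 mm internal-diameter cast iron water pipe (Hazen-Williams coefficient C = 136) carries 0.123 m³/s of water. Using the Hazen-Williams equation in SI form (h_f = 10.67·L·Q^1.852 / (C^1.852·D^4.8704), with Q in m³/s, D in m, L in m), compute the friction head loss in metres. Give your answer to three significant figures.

h_f = 10.67·900·0.123^1.852 / (136^1.852·0.319^4.8704) = 5.785 m

h_f ≈ 5.79 m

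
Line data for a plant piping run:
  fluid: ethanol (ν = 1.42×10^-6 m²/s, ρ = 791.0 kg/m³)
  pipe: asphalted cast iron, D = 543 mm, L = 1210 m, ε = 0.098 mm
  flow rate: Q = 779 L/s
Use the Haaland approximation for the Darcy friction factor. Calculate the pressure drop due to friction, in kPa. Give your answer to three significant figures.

V = 4Q/(πD²) = 4·0.779/(π·0.543²) = 3.364 m/s
Re = VD/ν = 3.364·0.543/1.42×10^-6 = 1.29×10^6 → turbulent
ε/D = 0.098/543 = 1.80×10^-4
Haaland: f = 0.01419
h_f = f(L/D)V²/(2g) = 0.01419·(1210/0.543)·3.364²/(2·9.81) = 18.24 m
Δp = ρg·h_f = 791.0·9.81·18.24 = 141.6 kPa

Δp ≈ 142 kPa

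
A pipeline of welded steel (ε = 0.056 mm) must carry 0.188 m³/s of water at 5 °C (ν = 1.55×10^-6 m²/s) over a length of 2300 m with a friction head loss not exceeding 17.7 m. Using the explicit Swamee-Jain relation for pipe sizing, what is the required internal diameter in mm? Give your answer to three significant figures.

D ≈ 361 mm

Swamee-Jain (Type III): D = 0.66·[ε^1.25·(LQ²/(gh_f))^4.75 + ν·Q^9.4·(L/(gh_f))^5.2]^0.04
LQ²/(gh_f) = 0.4682; L/(gh_f) = 13.25
Term 1 = ε^1.25·(…)^4.75 = 1.32×10^-7; Term 2 = ν·Q^9.4·(…)^5.2 = 1.59×10^-7
D = 0.66·(1.32×10^-7 + 1.59×10^-7)^0.04 = 0.3615 m = 361 mm
Check: V = 1.83 m/s, Re = 4.27×10^5, f = 0.01531, h_f = 16.7 m ≈ 17.7 m ✓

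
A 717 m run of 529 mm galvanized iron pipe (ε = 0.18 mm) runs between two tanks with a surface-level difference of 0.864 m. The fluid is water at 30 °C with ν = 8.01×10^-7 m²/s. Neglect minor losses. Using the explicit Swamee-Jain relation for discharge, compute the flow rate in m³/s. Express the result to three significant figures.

Q ≈ 0.192 m³/s

Swamee-Jain (Type II): Q = -0.965·√(gD⁵h_f/L)·ln[ε/(3.7D) + √(3.17ν²L/(gD³h_f))]
√(gD⁵h_f/L) = √(9.81·0.529⁵·0.864/717) = 0.02213
ε/(3.7D) = 9.20×10^-5; √(3.17ν²L/(gD³h_f)) = 3.41×10^-5
Q = -0.965·0.02213·ln(1.261×10^-4) = 0.1917 m³/s
Check: V = 0.872 m/s, Re = 5.76×10^5, f = 0.01654, h_f = 0.870 m ≈ 0.864 m ✓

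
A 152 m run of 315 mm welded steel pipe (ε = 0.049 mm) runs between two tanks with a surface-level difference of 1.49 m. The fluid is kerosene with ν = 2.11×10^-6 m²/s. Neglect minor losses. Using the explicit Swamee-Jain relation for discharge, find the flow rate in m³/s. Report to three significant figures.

Q ≈ 0.152 m³/s

Swamee-Jain (Type II): Q = -0.965·√(gD⁵h_f/L)·ln[ε/(3.7D) + √(3.17ν²L/(gD³h_f))]
√(gD⁵h_f/L) = √(9.81·0.315⁵·1.49/152) = 0.01727
ε/(3.7D) = 4.20×10^-5; √(3.17ν²L/(gD³h_f)) = 6.85×10^-5
Q = -0.965·0.01727·ln(1.106×10^-4) = 0.1518 m³/s
Check: V = 1.95 m/s, Re = 2.91×10^5, f = 0.01600, h_f = 1.49 m ≈ 1.49 m ✓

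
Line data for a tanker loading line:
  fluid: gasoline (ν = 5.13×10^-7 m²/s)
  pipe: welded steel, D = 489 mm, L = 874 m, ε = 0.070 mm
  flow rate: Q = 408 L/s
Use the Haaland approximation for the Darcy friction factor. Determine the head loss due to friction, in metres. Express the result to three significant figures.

h_f ≈ 5.77 m

V = 4Q/(πD²) = 4·0.408/(π·0.489²) = 2.172 m/s
Re = VD/ν = 2.172·0.489/5.13×10^-7 = 2.07×10^6 → turbulent
ε/D = 0.070/489 = 1.43×10^-4
Haaland: f = 0.01342
h_f = f(L/D)V²/(2g) = 0.01342·(874/0.489)·2.172²/(2·9.81) = 5.768 m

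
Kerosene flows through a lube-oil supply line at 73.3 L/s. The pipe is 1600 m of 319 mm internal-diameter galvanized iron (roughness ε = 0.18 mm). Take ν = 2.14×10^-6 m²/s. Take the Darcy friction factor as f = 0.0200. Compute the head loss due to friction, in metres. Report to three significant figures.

h_f ≈ 4.30 m

V = 4Q/(πD²) = 4·0.0733/(π·0.319²) = 0.9171 m/s
h_f = f(L/D)V²/(2g) = 0.02000·(1600/0.319)·0.9171²/(2·9.81) = 4.301 m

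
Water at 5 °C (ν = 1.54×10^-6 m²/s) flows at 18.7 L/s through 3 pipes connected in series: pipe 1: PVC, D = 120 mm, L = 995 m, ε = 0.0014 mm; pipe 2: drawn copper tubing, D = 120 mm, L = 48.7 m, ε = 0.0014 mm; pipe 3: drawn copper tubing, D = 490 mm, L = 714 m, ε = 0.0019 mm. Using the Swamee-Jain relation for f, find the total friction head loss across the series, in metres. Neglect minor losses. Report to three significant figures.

Pipe 1: V = 1.653 m/s, Re = 1.29×10^5, ε/D = 1.17×10^-5, f = 0.01704, h_1 = f(L/D)V²/2g = 19.68 m
Pipe 2: V = 1.653 m/s, Re = 1.29×10^5, ε/D = 1.17×10^-5, f = 0.01704, h_2 = f(L/D)V²/2g = 0.9634 m
Pipe 3: V = 0.09917 m/s, Re = 3.16×10^4, ε/D = 3.88×10^-6, f = 0.02311, h_3 = f(L/D)V²/2g = 0.01688 m
Series → Q common, losses add: H = Σh = 20.66 m

H ≈ 20.7 m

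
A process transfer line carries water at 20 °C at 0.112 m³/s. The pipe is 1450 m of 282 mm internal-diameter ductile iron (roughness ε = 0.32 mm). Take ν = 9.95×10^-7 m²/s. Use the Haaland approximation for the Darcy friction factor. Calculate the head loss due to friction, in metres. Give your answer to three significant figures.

V = 4Q/(πD²) = 4·0.112/(π·0.282²) = 1.793 m/s
Re = VD/ν = 1.793·0.282/9.95×10^-7 = 5.08×10^5 → turbulent
ε/D = 0.32/282 = 0.00113
Haaland: f = 0.02077
h_f = f(L/D)V²/(2g) = 0.02077·(1450/0.282)·1.793²/(2·9.81) = 17.50 m

h_f ≈ 17.5 m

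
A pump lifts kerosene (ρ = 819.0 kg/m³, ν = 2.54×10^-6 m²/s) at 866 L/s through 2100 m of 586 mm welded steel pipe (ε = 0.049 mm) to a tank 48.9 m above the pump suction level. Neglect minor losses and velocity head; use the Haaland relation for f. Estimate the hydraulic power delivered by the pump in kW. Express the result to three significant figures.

V = 4Q/(πD²) = 3.211 m/s; Re = 7.41×10^5; ε/D = 8.36×10^-5; f = 0.01346
h_f = f(L/D)V²/2g = 25.35 m
Total head H = z + h_f = 48.9 + 25.35 = 74.25 m
P_hyd = ρgQH = 819.0·9.81·0.866·74.25 = 516.6 kW

P_hyd ≈ 517 kW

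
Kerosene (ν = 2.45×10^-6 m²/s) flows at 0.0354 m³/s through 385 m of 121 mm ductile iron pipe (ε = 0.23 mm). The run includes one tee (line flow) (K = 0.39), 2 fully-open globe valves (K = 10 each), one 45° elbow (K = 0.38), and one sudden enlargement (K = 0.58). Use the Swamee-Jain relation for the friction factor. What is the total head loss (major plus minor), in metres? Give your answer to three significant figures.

H_L ≈ 48.0 m

V = 4Q/(πD²) = 3.079 m/s; V²/2g = 0.4830 m
Re = 1.52×10^5, ε/D = 0.00190 → f = 0.02449 (Swamee-Jain)
Major: h_f = f(L/D)·V²/2g = 0.02449·3182·0.4830 = 37.64 m
Minor: ΣK = 21.4; h_m = ΣK·V²/2g = 10.31 m
Total H_L = 37.64 + 10.31 = 47.95 m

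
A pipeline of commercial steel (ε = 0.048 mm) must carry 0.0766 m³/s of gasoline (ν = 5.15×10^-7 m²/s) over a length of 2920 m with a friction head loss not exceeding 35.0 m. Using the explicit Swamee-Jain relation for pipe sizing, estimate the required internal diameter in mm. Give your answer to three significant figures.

D ≈ 230 mm

Swamee-Jain (Type III): D = 0.66·[ε^1.25·(LQ²/(gh_f))^4.75 + ν·Q^9.4·(L/(gh_f))^5.2]^0.04
LQ²/(gh_f) = 0.04990; L/(gh_f) = 8.504
Term 1 = ε^1.25·(…)^4.75 = 2.62×10^-12; Term 2 = ν·Q^9.4·(…)^5.2 = 1.14×10^-12
D = 0.66·(2.62×10^-12 + 1.14×10^-12)^0.04 = 0.2304 m = 230 mm
Check: V = 1.84 m/s, Re = 8.22×10^5, f = 0.01503, h_f = 32.8 m ≈ 35.0 m ✓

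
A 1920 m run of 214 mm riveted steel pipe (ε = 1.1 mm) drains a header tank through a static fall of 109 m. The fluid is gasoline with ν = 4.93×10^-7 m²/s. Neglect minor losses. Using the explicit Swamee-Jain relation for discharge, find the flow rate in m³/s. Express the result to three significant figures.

Q ≈ 0.100 m³/s

Swamee-Jain (Type II): Q = -0.965·√(gD⁵h_f/L)·ln[ε/(3.7D) + √(3.17ν²L/(gD³h_f))]
√(gD⁵h_f/L) = √(9.81·0.214⁵·109/1920) = 0.01581
ε/(3.7D) = 0.00139; √(3.17ν²L/(gD³h_f)) = 1.19×10^-5
Q = -0.965·0.01581·ln(0.001401) = 0.1002 m³/s
Check: V = 2.79 m/s, Re = 1.21×10^6, f = 0.03075, h_f = 109 m ≈ 109 m ✓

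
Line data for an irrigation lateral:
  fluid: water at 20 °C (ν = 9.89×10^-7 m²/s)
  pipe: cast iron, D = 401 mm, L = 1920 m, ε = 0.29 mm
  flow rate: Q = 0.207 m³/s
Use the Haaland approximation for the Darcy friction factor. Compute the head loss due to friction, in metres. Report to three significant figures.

h_f ≈ 12.3 m

V = 4Q/(πD²) = 4·0.207/(π·0.401²) = 1.639 m/s
Re = VD/ν = 1.639·0.401/9.89×10^-7 = 6.65×10^5 → turbulent
ε/D = 0.29/401 = 7.23×10^-4
Haaland: f = 0.01871
h_f = f(L/D)V²/(2g) = 0.01871·(1920/0.401)·1.639²/(2·9.81) = 12.27 m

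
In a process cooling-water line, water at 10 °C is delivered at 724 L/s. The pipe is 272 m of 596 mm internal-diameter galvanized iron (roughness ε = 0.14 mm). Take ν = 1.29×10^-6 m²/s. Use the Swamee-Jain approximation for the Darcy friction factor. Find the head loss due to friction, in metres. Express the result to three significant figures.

h_f ≈ 2.35 m

V = 4Q/(πD²) = 4·0.724/(π·0.596²) = 2.595 m/s
Re = VD/ν = 2.595·0.596/1.29×10^-6 = 1.20×10^6 → turbulent
ε/D = 0.14/596 = 2.35×10^-4
Swamee-Jain: f = 0.01501
h_f = f(L/D)V²/(2g) = 0.01501·(272/0.596)·2.595²/(2·9.81) = 2.351 m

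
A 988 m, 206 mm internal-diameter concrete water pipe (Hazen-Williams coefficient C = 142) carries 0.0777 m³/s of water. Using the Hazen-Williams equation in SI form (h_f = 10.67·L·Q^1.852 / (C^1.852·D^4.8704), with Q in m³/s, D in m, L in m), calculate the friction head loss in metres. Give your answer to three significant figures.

h_f ≈ 21.1 m

h_f = 10.67·988·0.0777^1.852 / (142^1.852·0.206^4.8704) = 21.07 m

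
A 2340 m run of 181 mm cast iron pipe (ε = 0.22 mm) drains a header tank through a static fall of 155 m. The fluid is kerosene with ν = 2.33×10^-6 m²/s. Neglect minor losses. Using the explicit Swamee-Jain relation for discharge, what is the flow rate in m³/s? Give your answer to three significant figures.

Swamee-Jain (Type II): Q = -0.965·√(gD⁵h_f/L)·ln[ε/(3.7D) + √(3.17ν²L/(gD³h_f))]
√(gD⁵h_f/L) = √(9.81·0.181⁵·155/2340) = 0.01124
ε/(3.7D) = 3.29×10^-4; √(3.17ν²L/(gD³h_f)) = 6.68×10^-5
Q = -0.965·0.01124·ln(3.953×10^-4) = 0.08496 m³/s
Check: V = 3.30 m/s, Re = 2.56×10^5, f = 0.02174, h_f = 156 m ≈ 155 m ✓

Q ≈ 0.0850 m³/s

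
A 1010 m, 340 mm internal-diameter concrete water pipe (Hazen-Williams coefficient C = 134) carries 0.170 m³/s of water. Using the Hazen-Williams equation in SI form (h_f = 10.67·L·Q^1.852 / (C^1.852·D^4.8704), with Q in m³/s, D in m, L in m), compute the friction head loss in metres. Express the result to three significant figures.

h_f ≈ 8.91 m

h_f = 10.67·1010·0.170^1.852 / (134^1.852·0.340^4.8704) = 8.908 m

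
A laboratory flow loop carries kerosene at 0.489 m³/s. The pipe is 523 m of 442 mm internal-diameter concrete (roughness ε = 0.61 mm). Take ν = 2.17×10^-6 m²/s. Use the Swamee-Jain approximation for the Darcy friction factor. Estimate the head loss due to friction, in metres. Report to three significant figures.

h_f ≈ 13.3 m

V = 4Q/(πD²) = 4·0.489/(π·0.442²) = 3.187 m/s
Re = VD/ν = 3.187·0.442/2.17×10^-6 = 6.49×10^5 → turbulent
ε/D = 0.61/442 = 0.00138
Swamee-Jain: f = 0.02174
h_f = f(L/D)V²/(2g) = 0.02174·(523/0.442)·3.187²/(2·9.81) = 13.32 m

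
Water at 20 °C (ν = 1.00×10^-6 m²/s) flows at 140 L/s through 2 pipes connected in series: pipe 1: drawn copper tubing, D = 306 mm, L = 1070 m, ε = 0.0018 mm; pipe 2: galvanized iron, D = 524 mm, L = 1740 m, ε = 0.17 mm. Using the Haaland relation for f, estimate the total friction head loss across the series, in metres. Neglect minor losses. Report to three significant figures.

H ≈ 9.46 m

Pipe 1: V = 1.904 m/s, Re = 5.83×10^5, ε/D = 5.88×10^-6, f = 0.01279, h_1 = f(L/D)V²/2g = 8.258 m
Pipe 2: V = 0.6492 m/s, Re = 3.40×10^5, ε/D = 3.24×10^-4, f = 0.01680, h_2 = f(L/D)V²/2g = 1.198 m
Series → Q common, losses add: H = Σh = 9.456 m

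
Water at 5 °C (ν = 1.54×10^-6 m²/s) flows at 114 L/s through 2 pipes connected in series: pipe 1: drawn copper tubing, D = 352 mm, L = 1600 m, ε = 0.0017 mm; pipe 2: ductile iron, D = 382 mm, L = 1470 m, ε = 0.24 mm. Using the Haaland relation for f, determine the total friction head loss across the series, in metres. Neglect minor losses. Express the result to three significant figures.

Pipe 1: V = 1.171 m/s, Re = 2.68×10^5, ε/D = 4.83×10^-6, f = 0.01469, h_1 = f(L/D)V²/2g = 4.670 m
Pipe 2: V = 0.9947 m/s, Re = 2.47×10^5, ε/D = 6.28×10^-4, f = 0.01900, h_2 = f(L/D)V²/2g = 3.688 m
Series → Q common, losses add: H = Σh = 8.358 m

H ≈ 8.36 m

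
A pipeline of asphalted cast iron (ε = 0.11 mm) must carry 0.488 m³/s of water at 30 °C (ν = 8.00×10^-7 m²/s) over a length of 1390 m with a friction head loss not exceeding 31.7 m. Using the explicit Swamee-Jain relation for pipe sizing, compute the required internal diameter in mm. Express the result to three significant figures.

D ≈ 426 mm

Swamee-Jain (Type III): D = 0.66·[ε^1.25·(LQ²/(gh_f))^4.75 + ν·Q^9.4·(L/(gh_f))^5.2]^0.04
LQ²/(gh_f) = 1.064; L/(gh_f) = 4.470
Term 1 = ε^1.25·(…)^4.75 = 1.52×10^-5; Term 2 = ν·Q^9.4·(…)^5.2 = 2.27×10^-6
D = 0.66·(1.52×10^-5 + 2.27×10^-6)^0.04 = 0.4258 m = 426 mm
Check: V = 3.43 m/s, Re = 1.82×10^6, f = 0.01502, h_f = 29.3 m ≈ 31.7 m ✓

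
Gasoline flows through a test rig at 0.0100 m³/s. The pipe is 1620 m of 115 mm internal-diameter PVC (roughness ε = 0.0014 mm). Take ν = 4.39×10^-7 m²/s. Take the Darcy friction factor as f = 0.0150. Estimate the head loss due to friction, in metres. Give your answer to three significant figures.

V = 4Q/(πD²) = 4·0.0100/(π·0.115²) = 0.9628 m/s
h_f = f(L/D)V²/(2g) = 0.01500·(1620/0.115)·0.9628²/(2·9.81) = 9.982 m

h_f ≈ 9.98 m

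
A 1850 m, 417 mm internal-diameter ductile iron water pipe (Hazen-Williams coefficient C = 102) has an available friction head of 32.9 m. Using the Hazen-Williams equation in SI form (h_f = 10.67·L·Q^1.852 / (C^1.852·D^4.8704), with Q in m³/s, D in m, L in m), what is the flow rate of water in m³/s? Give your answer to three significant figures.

Rearranging: Q = [h_f·C^1.852·D^4.8704 / (10.67·L)]^(1/1.852)
Q = [32.9·102^1.852·0.417^4.8704 / (10.67·1850)]^0.540 = 0.3233 m³/s

Q ≈ 0.323 m³/s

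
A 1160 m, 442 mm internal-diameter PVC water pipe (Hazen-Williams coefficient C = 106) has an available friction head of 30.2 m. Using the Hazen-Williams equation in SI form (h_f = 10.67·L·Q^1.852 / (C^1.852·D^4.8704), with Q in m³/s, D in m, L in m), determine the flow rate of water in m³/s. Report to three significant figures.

Q ≈ 0.481 m³/s

Rearranging: Q = [h_f·C^1.852·D^4.8704 / (10.67·L)]^(1/1.852)
Q = [30.2·106^1.852·0.442^4.8704 / (10.67·1160)]^0.540 = 0.4810 m³/s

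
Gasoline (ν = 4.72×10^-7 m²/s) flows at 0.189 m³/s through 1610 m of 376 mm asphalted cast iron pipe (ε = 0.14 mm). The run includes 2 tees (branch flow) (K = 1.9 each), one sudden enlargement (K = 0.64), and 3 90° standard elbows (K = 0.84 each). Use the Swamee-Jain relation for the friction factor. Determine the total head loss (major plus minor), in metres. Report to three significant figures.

H_L ≈ 11.3 m

V = 4Q/(πD²) = 1.702 m/s; V²/2g = 0.1477 m
Re = 1.36×10^6, ε/D = 3.72×10^-4 → f = 0.01620 (Swamee-Jain)
Major: h_f = f(L/D)·V²/2g = 0.01620·4282·0.1477 = 10.24 m
Minor: ΣK = 6.96; h_m = ΣK·V²/2g = 1.028 m
Total H_L = 10.24 + 1.028 = 11.27 m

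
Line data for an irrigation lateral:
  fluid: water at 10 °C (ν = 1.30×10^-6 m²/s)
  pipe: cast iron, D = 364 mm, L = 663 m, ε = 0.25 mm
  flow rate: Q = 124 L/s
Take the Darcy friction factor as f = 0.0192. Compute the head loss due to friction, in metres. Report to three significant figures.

V = 4Q/(πD²) = 4·0.124/(π·0.364²) = 1.192 m/s
h_f = f(L/D)V²/(2g) = 0.01920·(663/0.364)·1.192²/(2·9.81) = 2.531 m

h_f ≈ 2.53 m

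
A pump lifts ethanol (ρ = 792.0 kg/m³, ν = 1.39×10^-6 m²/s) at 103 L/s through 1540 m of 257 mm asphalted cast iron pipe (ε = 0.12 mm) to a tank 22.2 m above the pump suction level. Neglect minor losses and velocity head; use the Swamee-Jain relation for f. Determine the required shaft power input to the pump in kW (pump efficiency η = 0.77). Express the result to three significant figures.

V = 4Q/(πD²) = 1.986 m/s; Re = 3.67×10^5; ε/D = 4.67×10^-4; f = 0.01789
h_f = f(L/D)V²/2g = 21.53 m
Total head H = z + h_f = 22.2 + 21.53 = 43.73 m
P_hyd = ρgQH = 792.0·9.81·0.103·43.73 = 35.00 kW
P_shaft = P_hyd/η = 35.00/0.77 = 45.45 kW

P_shaft ≈ 45.5 kW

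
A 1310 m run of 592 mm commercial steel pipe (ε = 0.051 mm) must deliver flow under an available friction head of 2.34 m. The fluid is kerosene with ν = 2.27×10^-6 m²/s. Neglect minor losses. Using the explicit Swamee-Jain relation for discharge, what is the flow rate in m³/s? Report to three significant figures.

Q ≈ 0.321 m³/s

Swamee-Jain (Type II): Q = -0.965·√(gD⁵h_f/L)·ln[ε/(3.7D) + √(3.17ν²L/(gD³h_f))]
√(gD⁵h_f/L) = √(9.81·0.592⁵·2.34/1310) = 0.03570
ε/(3.7D) = 2.33×10^-5; √(3.17ν²L/(gD³h_f)) = 6.70×10^-5
Q = -0.965·0.03570·ln(9.031×10^-5) = 0.3208 m³/s
Check: V = 1.17 m/s, Re = 3.04×10^5, f = 0.01527, h_f = 2.34 m ≈ 2.34 m ✓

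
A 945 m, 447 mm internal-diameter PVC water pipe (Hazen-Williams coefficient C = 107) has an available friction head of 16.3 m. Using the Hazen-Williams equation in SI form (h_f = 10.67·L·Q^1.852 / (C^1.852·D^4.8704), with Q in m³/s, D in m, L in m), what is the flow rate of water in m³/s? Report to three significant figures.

Q ≈ 0.400 m³/s

Rearranging: Q = [h_f·C^1.852·D^4.8704 / (10.67·L)]^(1/1.852)
Q = [16.3·107^1.852·0.447^4.8704 / (10.67·945)]^0.540 = 0.4004 m³/s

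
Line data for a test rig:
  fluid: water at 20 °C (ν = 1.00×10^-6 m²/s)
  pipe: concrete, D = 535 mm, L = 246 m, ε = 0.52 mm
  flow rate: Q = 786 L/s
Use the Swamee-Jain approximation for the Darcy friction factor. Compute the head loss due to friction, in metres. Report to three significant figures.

V = 4Q/(πD²) = 4·0.786/(π·0.535²) = 3.496 m/s
Re = VD/ν = 3.496·0.535/1.00×10^-6 = 1.87×10^6 → turbulent
ε/D = 0.52/535 = 9.72×10^-4
Swamee-Jain: f = 0.01973
h_f = f(L/D)V²/(2g) = 0.01973·(246/0.535)·3.496²/(2·9.81) = 5.653 m

h_f ≈ 5.65 m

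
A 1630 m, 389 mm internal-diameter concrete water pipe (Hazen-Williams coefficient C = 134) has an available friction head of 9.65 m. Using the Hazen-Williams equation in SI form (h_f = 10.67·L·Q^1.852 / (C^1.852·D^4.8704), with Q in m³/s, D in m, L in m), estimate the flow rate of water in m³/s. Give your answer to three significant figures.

Rearranging: Q = [h_f·C^1.852·D^4.8704 / (10.67·L)]^(1/1.852)
Q = [9.65·134^1.852·0.389^4.8704 / (10.67·1630)]^0.540 = 0.1953 m³/s

Q ≈ 0.195 m³/s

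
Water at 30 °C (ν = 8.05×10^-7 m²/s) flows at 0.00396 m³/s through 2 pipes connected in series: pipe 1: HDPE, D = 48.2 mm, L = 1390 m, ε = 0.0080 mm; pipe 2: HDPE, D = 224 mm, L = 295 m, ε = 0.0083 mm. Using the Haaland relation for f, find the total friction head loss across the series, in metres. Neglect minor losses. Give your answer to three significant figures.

H ≈ 123 m

Pipe 1: V = 2.170 m/s, Re = 1.30×10^5, ε/D = 1.66×10^-4, f = 0.01777, h_1 = f(L/D)V²/2g = 123.0 m
Pipe 2: V = 0.1005 m/s, Re = 2.80×10^4, ε/D = 3.71×10^-5, f = 0.02378, h_2 = f(L/D)V²/2g = 0.01612 m
Series → Q common, losses add: H = Σh = 123.0 m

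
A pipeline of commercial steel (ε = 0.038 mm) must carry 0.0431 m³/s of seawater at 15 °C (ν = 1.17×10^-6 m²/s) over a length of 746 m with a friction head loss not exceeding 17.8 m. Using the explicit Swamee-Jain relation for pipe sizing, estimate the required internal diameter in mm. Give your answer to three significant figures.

D ≈ 163 mm

Swamee-Jain (Type III): D = 0.66·[ε^1.25·(LQ²/(gh_f))^4.75 + ν·Q^9.4·(L/(gh_f))^5.2]^0.04
LQ²/(gh_f) = 0.007936; L/(gh_f) = 4.272
Term 1 = ε^1.25·(…)^4.75 = 3.15×10^-16; Term 2 = ν·Q^9.4·(…)^5.2 = 3.25×10^-16
D = 0.66·(3.15×10^-16 + 3.25×10^-16)^0.04 = 0.1628 m = 163 mm
Check: V = 2.07 m/s, Re = 2.88×10^5, f = 0.01664, h_f = 16.6 m ≈ 17.8 m ✓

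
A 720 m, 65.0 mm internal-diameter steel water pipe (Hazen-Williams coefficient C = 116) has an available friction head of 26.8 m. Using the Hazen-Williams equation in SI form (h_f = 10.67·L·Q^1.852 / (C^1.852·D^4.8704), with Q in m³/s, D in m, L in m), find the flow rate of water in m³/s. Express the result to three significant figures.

Q ≈ 0.00413 m³/s

Rearranging: Q = [h_f·C^1.852·D^4.8704 / (10.67·L)]^(1/1.852)
Q = [26.8·116^1.852·0.0650^4.8704 / (10.67·720)]^0.540 = 0.004128 m³/s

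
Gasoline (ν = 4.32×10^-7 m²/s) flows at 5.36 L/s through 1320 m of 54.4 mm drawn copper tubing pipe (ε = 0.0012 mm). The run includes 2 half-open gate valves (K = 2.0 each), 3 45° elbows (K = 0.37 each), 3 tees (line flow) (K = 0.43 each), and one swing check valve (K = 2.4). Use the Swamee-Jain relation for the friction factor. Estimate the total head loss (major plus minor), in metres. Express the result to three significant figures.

H_L ≈ 99.2 m

V = 4Q/(πD²) = 2.306 m/s; V²/2g = 0.2711 m
Re = 2.90×10^5, ε/D = 2.21×10^-5 → f = 0.01471 (Swamee-Jain)
Major: h_f = f(L/D)·V²/2g = 0.01471·24265·0.2711 = 96.77 m
Minor: ΣK = 8.80; h_m = ΣK·V²/2g = 2.385 m
Total H_L = 96.77 + 2.385 = 99.16 m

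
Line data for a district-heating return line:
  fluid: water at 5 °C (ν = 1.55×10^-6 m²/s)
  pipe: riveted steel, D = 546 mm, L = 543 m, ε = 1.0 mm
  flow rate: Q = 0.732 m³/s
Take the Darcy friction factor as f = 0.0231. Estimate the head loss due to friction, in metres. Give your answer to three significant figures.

h_f ≈ 11.4 m

V = 4Q/(πD²) = 4·0.732/(π·0.546²) = 3.126 m/s
h_f = f(L/D)V²/(2g) = 0.02310·(543/0.546)·3.126²/(2·9.81) = 11.44 m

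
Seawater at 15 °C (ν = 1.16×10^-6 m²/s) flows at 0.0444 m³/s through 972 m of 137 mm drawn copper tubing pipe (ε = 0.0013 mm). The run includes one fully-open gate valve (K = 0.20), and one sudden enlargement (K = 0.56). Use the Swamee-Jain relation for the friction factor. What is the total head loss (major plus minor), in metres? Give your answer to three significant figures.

H_L ≈ 46.4 m

V = 4Q/(πD²) = 3.012 m/s; V²/2g = 0.4624 m
Re = 3.56×10^5, ε/D = 9.49×10^-6 → f = 0.01405 (Swamee-Jain)
Major: h_f = f(L/D)·V²/2g = 0.01405·7095·0.4624 = 46.09 m
Minor: ΣK = 0.760; h_m = ΣK·V²/2g = 0.3514 m
Total H_L = 46.09 + 0.3514 = 46.44 m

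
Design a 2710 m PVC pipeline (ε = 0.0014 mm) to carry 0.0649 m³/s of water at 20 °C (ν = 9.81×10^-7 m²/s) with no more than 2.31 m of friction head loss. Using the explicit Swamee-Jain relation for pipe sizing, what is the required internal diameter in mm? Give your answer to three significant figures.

D ≈ 367 mm

Swamee-Jain (Type III): D = 0.66·[ε^1.25·(LQ²/(gh_f))^4.75 + ν·Q^9.4·(L/(gh_f))^5.2]^0.04
LQ²/(gh_f) = 0.5037; L/(gh_f) = 119.6
Term 1 = ε^1.25·(…)^4.75 = 1.85×10^-9; Term 2 = ν·Q^9.4·(…)^5.2 = 4.27×10^-7
D = 0.66·(1.85×10^-9 + 4.27×10^-7)^0.04 = 0.3672 m = 367 mm
Check: V = 0.613 m/s, Re = 2.29×10^5, f = 0.01516, h_f = 2.14 m ≈ 2.31 m ✓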